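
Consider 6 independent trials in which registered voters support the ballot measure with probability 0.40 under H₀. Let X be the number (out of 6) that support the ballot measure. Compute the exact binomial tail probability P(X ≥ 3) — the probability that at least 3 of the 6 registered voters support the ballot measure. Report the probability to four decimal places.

P = 0.4557

X ~ Binomial(n=6, p=0.40).
P(X ≥ 3) = C(6,3)·0.40^3·0.60^3 + C(6,4)·0.40^4·0.60^2 + C(6,5)·0.40^5·0.60^1 + C(6,6)·0.40^6·0.60^0.
= 0.276480 + 0.138240 + 0.036864 + 0.004096 = 0.4557.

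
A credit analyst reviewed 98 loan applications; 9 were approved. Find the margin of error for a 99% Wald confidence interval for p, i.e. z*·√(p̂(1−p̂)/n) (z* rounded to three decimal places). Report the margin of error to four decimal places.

ME = 0.0751

Sample proportion p̂ = 9/98 = 0.09184.
SE(p̂) = √(0.09184·0.90816/98) = 0.029173.
For 99% confidence, z* = 2.576.
So ME = 0.0751.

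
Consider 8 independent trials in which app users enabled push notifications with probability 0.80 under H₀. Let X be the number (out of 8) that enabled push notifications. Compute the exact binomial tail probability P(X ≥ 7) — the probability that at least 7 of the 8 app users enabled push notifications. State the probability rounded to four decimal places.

X is binomial with n = 8 and p = 0.80.
P(X ≥ 7) = C(8,7)·0.80^7·0.20^1 + C(8,8)·0.80^8·0.20^0.
= 0.335544 + 0.167772 = 0.5033.

P = 0.5033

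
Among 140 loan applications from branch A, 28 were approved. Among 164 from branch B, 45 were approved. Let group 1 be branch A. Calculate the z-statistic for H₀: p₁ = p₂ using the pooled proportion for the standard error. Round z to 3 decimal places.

z = -1.513

p̂₁ = 28/140 = 0.20000, p̂₂ = 45/164 = 0.27439.
Pooling: p̂ = 73/304 = 0.24013.
SE = √[p̂(1−p̂)(1/n₁+1/n₂)] = √[0.24013·0.75987·(1/140+1/164)] ≈ 0.049152.
z = (p̂₁ − p̂₂)/SE = (0.20000 − 0.27439)/0.049152 = -0.07439/0.049152 = -1.513.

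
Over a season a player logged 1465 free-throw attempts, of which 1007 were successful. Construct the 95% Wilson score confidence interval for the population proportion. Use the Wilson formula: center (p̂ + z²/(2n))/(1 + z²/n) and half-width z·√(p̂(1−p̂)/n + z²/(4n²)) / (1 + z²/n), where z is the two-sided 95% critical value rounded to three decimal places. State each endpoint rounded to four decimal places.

(0.6632, 0.7106)

Here p̂ = 1007/1465 = 0.68737 and z = 1.960 (z² = 3.841600).
1 + z²/n = 1.002622.
Center = (0.68737 + 0.001311)/1.002622 = 0.68688.
Radicand: p̂(1−p̂)/n + z²/(4n²) = 0.000146684 + 0.000000447 = 0.000147131.
Half-width = 1.960·√0.000147131/1.002622 = 0.02371.
CI: 0.68688 ± 0.02371 = (0.6632, 0.7106).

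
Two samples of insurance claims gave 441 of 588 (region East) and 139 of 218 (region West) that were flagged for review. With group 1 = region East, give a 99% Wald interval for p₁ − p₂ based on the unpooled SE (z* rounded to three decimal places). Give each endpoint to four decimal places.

p̂₁ = 441/588 = 0.75000, p̂₂ = 139/218 = 0.63761; p̂₁ − p̂₂ = 0.11239.
SE = √(0.000318878 + 0.001059918) = √0.001378796 = 0.037132.
For 99% confidence, z* = 2.576. Margin = 2.576·0.037132 = 0.09565.
So the interval runs from 0.0167 to 0.2080.

(0.0167, 0.2080)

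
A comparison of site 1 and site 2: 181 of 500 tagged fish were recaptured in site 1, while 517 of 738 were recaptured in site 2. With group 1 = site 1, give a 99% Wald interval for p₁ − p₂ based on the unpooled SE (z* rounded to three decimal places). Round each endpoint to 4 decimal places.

p̂₁ = 181/500 = 0.36200, p̂₂ = 517/738 = 0.70054; p̂₁ − p̂₂ = -0.33854.
Unpooled SE = √(p̂₁(1−p̂₁)/n₁ + p̂₂(1−p̂₂)/n₂) = √(0.000461912 + 0.000284259) = 0.027316.
For 99% confidence, z* = 2.576. Margin of error = 0.07037.
CI: -0.33854 ± 0.07037 = (-0.4089, -0.2682).

(-0.4089, -0.2682)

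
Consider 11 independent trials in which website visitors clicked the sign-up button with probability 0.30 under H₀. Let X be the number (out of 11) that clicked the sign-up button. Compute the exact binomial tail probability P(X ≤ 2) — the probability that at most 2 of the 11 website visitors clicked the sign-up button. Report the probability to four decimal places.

X is binomial with n = 11 and p = 0.30.
P(X ≤ 2) = C(11,0)·0.30^0·0.70^11 + C(11,1)·0.30^1·0.70^10 + C(11,2)·0.30^2·0.70^9.
= 0.019773 + 0.093217 + 0.199750 = 0.3127.

P = 0.3127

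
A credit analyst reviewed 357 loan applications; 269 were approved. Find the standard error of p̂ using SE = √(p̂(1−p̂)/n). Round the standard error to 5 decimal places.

With x = 269 successes in n = 357, p̂ = 0.75350.
p̂(1−p̂) = 0.75350·0.24650 = 0.185738.
SE = √(0.185738/357) = √0.000520275 = 0.02281.

SE = 0.02281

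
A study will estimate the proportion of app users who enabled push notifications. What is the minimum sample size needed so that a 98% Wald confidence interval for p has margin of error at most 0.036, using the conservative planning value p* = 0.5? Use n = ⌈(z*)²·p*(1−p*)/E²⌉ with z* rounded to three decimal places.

z* = 2.326 at the 98% level.
p*(1−p*) = 0.50·0.50 = 0.2500.
Required n before rounding: 5.410276 × 0.2500 / 0.036² = 1043.649.
⌈1043.649⌉ = 1044.

n = 1044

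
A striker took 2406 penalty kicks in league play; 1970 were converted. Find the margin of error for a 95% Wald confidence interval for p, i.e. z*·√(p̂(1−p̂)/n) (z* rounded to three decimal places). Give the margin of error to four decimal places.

ME = 0.0154

p̂ = 1970/2406 = 0.81879.
SE = √(p̂(1−p̂)/n) = √(0.148375/2406) = 0.007853.
The 95% critical value is z* = 1.960.
So ME = 0.0154.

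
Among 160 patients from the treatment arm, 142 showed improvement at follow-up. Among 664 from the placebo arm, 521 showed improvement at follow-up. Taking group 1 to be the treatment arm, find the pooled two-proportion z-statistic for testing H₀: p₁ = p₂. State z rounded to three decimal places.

z = 2.946

Sample proportions: p̂₁ = 142/160 = 0.88750 and p̂₂ = 521/664 = 0.78464.
Pooled p̂ = (142+521)/(160+664) = 663/824 = 0.80461.
SE = √[p̂(1−p̂)(1/n₁+1/n₂)] = √[0.80461·0.19539·(1/160+1/664)] ≈ 0.034919.
z = (p̂₁ − p̂₂)/SE = (0.88750 − 0.78464)/0.034919 = 0.10286/0.034919 = 2.946.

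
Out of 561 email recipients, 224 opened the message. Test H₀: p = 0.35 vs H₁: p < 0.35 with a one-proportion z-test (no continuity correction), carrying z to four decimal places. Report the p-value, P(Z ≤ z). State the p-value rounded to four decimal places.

p̂ = 224/561 = 0.39929.
Under H₀, SE = √(p₀(1−p₀)/n) = √(0.35·0.65/561) = √0.000405526 = 0.020138.
z = (p̂ − p₀)/SE = (224/561 − 0.35)/0.020138 ≈ 2.4475.
p-value = P(Z ≤ z) with z = 2.4475 → 0.9928.

p-value = 0.9928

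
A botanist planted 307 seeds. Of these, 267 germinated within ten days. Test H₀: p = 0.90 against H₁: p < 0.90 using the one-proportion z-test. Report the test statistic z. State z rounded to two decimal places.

Sample proportion p̂ = 267/307 = 0.86971.
Under H₀, SE = √(p₀(1−p₀)/n) = √(0.90·0.10/307) = √0.000293160 = 0.017122.
Test statistic: z = -0.03029/0.017122 = -1.77.

z = -1.77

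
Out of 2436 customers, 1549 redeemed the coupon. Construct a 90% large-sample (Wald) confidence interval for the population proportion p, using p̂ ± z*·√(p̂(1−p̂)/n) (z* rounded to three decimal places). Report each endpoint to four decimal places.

p̂ = 1549/2436 = 0.63588.
SE(p̂) = √(0.63588·0.36412/2436) = 0.009749.
z* = 1.645 at the 90% level.
Margin of error: 1.645 × 0.009749 = 0.01604.
Interval: 0.63588 ± 0.01604 → (0.6198, 0.6519).

(0.6198, 0.6519)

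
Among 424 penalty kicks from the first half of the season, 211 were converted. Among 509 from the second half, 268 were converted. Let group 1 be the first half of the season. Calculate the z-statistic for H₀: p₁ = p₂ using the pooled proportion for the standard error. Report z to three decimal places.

p̂₁ = 211/424 = 0.49764, p̂₂ = 268/509 = 0.52652.
Pooled p̂ = (211+268)/(424+509) = 479/933 = 0.51340.
SE = √[p̂(1−p̂)(1/n₁+1/n₂)] = √[0.51340·0.48660·(1/424+1/509)] ≈ 0.032863.
z = (p̂₁ − p̂₂)/SE = (0.49764 − 0.52652)/0.032863 = -0.02888/0.032863 = -0.879.

z = -0.879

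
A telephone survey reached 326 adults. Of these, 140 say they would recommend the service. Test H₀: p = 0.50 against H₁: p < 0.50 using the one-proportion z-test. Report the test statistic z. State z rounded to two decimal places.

z = -2.55

Sample proportion p̂ = 140/326 = 0.42945.
Under H₀, SE = √(p₀(1−p₀)/n) = √(0.50·0.50/326) = √0.000766871 = 0.027692.
z = (0.42945 − 0.50)/0.027692 = -0.07055/0.027692 = -2.55.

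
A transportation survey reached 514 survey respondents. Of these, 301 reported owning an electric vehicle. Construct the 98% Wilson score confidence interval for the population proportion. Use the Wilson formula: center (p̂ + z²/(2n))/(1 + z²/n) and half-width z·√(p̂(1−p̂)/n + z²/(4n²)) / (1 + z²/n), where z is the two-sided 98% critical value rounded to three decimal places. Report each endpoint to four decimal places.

(0.5344, 0.6350)

Here p̂ = 301/514 = 0.58560 and z = 2.326 (z² = 5.410276).
1 + z²/n = 1.010526.
Center = (0.58560 + 0.005263)/1.010526 = 0.58471.
Radicand: p̂(1−p̂)/n + z²/(4n²) = 0.000472125 + 0.000005120 = 0.000477245.
Half-width = z·√(radicand)/denom = 2.326·0.021846/1.010526 = 0.05028.
CI: 0.58471 ± 0.05028 = (0.5344, 0.6350).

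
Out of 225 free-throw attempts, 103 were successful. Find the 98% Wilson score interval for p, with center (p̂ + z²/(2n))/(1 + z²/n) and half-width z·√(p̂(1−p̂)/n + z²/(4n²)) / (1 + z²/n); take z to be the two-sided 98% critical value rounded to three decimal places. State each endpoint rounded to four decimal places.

p̂ = 103/225 = 0.45778; z = 2.326, so z² = 5.410276.
1 + z²/n = 1.024046.
Adjusted center: (0.45778 + z²/(2n))/1.024046 = 0.45877.
Radicand: p̂(1−p̂)/n + z²/(4n²) = 0.001103188 + 0.000026717 = 0.001129905.
Half-width = z·√(radicand)/denom = 2.326·0.033614/1.024046 = 0.07635.
So the interval runs from 0.3824 to 0.5351.

(0.3824, 0.5351)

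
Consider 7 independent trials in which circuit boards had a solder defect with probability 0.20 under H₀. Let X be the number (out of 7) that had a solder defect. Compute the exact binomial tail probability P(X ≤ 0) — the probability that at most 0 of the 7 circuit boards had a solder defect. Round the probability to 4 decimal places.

P = 0.2097

X is binomial with n = 7 and p = 0.20.
P(X ≤ 0) = C(7,0)·0.20^0·0.80^7.
= 0.209715 = 0.2097.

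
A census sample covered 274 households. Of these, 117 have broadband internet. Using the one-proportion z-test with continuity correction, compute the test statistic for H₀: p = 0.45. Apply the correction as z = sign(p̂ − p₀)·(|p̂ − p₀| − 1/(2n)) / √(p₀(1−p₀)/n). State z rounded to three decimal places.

Sample proportion p̂ = 117/274 = 0.42701. p̂ − p₀ = -0.022993.
1/(2n) = 0.001825.
Corrected numerator: |-0.022993| − 0.001825 = 0.021168.
Under H₀, SE = √(p₀(1−p₀)/n) = √(0.45·0.55/274) = √0.000903285 = 0.030055.
z = (−)0.021168/0.030055 = -0.704.

z = -0.704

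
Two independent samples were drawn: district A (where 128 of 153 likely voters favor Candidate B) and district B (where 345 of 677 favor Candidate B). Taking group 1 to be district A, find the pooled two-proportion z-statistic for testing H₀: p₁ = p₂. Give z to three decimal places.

z = 7.378

p̂₁ = 128/153 = 0.83660, p̂₂ = 345/677 = 0.50960.
Pooling: p̂ = 473/830 = 0.56988.
SE = √[p̂(1−p̂)(1/n₁+1/n₂)] = √[0.56988·0.43012·(1/153+1/677)] ≈ 0.044319.
z = 0.32700/0.044319 = 7.378.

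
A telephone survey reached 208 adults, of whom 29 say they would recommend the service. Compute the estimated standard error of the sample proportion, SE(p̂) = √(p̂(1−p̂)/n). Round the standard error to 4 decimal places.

SE = 0.0240

p̂ = 29/208 = 0.13942.
p̂(1−p̂) = 0.119982.
Dividing by n and taking the root: √0.000576837 = 0.0240.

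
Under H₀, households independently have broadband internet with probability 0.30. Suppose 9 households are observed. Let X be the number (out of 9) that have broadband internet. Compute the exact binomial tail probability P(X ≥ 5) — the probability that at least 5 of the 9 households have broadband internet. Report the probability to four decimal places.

P = 0.0988

X ~ Binomial(n=9, p=0.30).
P(X ≥ 5) = Σ_{j=5}^{9} C(9,j)·0.30^j·0.70^{9−j}.
= 0.073514 + 0.021004 + 0.003858 + 0.000413 + 0.000020 = 0.0988.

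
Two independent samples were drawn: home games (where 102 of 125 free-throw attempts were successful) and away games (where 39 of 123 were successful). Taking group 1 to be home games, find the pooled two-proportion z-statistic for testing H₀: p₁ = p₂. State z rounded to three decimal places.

p̂₁ = 102/125 = 0.81600, p̂₂ = 39/123 = 0.31707.
Pooling: p̂ = 141/248 = 0.56855.
Pooled SE = √[0.2453011·0.01613008] ≈ 0.062903.
z = (p̂₁ − p̂₂)/SE = (0.81600 − 0.31707)/0.062903 = 0.49893/0.062903 = 7.932.

z = 7.932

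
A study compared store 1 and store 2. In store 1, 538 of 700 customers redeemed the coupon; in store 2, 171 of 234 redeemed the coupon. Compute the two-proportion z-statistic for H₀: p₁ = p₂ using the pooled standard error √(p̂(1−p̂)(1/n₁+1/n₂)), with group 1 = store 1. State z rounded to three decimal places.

z = 1.171

Sample proportions: p̂₁ = 538/700 = 0.76857 and p̂₂ = 171/234 = 0.73077.
Pooling: p̂ = 709/934 = 0.75910.
Pooled SE = √[0.1828669·0.00570208] ≈ 0.032291.
z = (p̂₁ − p̂₂)/SE = (0.76857 − 0.73077)/0.032291 = 0.03780/0.032291 = 1.171.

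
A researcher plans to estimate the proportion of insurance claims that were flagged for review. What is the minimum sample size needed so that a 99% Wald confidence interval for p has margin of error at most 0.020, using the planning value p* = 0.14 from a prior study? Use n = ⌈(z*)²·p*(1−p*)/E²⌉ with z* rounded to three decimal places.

The 99% critical value is z* = 2.576.
p*(1−p*) = 0.1204.
Required n before rounding: 6.635776 × 0.1204 / 0.020² = 1997.369.
Rounding up, n = 1998.

n = 1998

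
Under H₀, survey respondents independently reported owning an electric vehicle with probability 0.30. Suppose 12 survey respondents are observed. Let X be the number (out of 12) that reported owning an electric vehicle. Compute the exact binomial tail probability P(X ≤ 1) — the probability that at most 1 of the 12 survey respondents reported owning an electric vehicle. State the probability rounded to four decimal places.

X is binomial with n = 12 and p = 0.30.
P(X ≤ 1) = C(12,0)·0.30^0·0.70^12 + C(12,1)·0.30^1·0.70^11.
= 0.013841 + 0.071184 = 0.0850.

P = 0.0850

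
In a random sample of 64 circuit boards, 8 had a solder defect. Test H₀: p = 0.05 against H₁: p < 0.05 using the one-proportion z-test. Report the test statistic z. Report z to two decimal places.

z = 2.75

The sample proportion is 8/64 = 0.12500.
Under H₀, SE = √(p₀(1−p₀)/n) = √(0.05·0.95/64) = √0.000742188 = 0.027243.
z = (0.12500 − 0.05)/0.027243 = 0.07500/0.027243 = 2.75.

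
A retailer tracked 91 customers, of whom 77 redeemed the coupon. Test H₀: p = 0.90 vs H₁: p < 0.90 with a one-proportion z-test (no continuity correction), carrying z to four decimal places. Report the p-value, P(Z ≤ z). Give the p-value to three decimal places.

The sample proportion is 77/91 = 0.84615.
Null standard error: √(0.90·0.10/91) = √0.000989011 = 0.031449.
Test statistic (full precision, shown to 4 dp): z = (77/91 − 0.90)/SE₀ ≈ -1.7122.
From the standard normal, P(Z ≤ z) = 0.043.

p-value = 0.043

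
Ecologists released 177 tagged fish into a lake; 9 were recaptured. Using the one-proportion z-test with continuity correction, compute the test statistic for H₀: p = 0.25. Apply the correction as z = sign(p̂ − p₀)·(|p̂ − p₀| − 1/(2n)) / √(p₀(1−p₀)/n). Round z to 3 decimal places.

p̂ = 9/177 = 0.05085. p̂ − p₀ = -0.199153.
Continuity correction 1/(2n) = 1/354 = 0.002825.
Corrected numerator: |-0.199153| − 0.002825 = 0.196328.
Under H₀, SE = √(p₀(1−p₀)/n) = √(0.25·0.75/177) = √0.001059322 = 0.032547.
z = −0.196328/0.032547 = -6.032.

z = -6.032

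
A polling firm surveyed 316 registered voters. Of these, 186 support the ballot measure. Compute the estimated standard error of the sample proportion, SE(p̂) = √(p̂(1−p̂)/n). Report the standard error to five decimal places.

SE = 0.02768

The sample proportion is 186/316 = 0.58861.
p̂(1−p̂) = 0.58861·0.41139 = 0.242148.
SE = √(0.242148/316) = √0.000766291 = 0.02768.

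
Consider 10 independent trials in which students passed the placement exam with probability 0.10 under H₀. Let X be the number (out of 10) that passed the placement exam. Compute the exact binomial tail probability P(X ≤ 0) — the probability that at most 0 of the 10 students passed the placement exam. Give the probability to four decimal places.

X is binomial with n = 10 and p = 0.10.
P(X ≤ 0) = C(10,0)·0.10^0·0.90^10.
= 0.348678 = 0.3487.

P = 0.3487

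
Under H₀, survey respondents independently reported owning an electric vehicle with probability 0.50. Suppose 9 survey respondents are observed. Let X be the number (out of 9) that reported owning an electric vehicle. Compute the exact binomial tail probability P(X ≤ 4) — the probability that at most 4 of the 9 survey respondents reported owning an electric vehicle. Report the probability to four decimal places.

X ~ Binomial(n=9, p=0.50).
P(X ≤ 4) = Σ_{j=0}^{4} C(9,j)·0.50^j·0.50^{9−j}.
= 0.001953 + 0.017578 + 0.070312 + 0.164062 + 0.246094 = 0.5000.

P = 0.5000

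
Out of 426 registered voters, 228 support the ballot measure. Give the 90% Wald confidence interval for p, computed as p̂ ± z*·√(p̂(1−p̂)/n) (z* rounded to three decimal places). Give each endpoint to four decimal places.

With x = 228 successes in n = 426, p̂ = 0.53521.
SE = √(p̂(1−p̂)/n) = √(0.248760/426) = 0.024165.
For 90% confidence, z* = 1.645.
Margin of error: 1.645 × 0.024165 = 0.03975.
CI: 0.53521 ± 0.03975 = (0.4955, 0.5750).

(0.4955, 0.5750)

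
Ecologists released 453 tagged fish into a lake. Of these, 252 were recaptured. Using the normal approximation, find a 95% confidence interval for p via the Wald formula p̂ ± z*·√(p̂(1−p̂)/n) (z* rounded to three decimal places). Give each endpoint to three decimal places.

The sample proportion is 252/453 = 0.55629.
SE = √(p̂(1−p̂)/n) = √(0.246831/453) = 0.023343.
z* = 1.960 at the 95% level.
Margin of error: 1.960 × 0.023343 = 0.04575.
CI: 0.55629 ± 0.04575 = (0.511, 0.602).

(0.511, 0.602)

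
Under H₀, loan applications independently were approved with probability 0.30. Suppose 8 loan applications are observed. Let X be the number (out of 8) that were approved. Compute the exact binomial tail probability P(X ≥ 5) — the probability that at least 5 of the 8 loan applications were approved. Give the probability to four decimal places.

P = 0.0580

X is binomial with n = 8 and p = 0.30.
P(X ≥ 5) = C(8,5)·0.30^5·0.70^3 + C(8,6)·0.30^6·0.70^2 + C(8,7)·0.30^7·0.70^1 + C(8,8)·0.30^8·0.70^0.
= 0.046675 + 0.010002 + 0.001225 + 0.000066 = 0.0580.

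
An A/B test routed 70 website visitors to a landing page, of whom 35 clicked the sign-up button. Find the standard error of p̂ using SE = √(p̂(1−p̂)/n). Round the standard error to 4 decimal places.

SE = 0.0598

p̂ = 35/70 = 0.50000.
p̂(1−p̂) = 0.50000·0.50000 = 0.250000.
SE = √(0.250000/70) = √0.003571429 = 0.0598.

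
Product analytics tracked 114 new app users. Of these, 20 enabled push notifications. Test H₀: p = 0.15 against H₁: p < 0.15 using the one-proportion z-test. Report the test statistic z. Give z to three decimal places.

Sample proportion p̂ = 20/114 = 0.17544.
Under H₀, SE = √(p₀(1−p₀)/n) = √(0.15·0.85/114) = √0.001118421 = 0.033443.
z = (p̂ − p₀)/SE = (0.17544 − 0.15)/0.033443 = 0.761.

z = 0.761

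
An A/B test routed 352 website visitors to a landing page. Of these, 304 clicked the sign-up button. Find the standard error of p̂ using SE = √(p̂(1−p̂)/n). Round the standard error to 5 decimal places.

p̂ = 304/352 = 0.86364.
p̂(1−p̂) = 0.86364·0.13636 = 0.117766.
Dividing by n and taking the root: √0.000334563 = 0.01829.

SE = 0.01829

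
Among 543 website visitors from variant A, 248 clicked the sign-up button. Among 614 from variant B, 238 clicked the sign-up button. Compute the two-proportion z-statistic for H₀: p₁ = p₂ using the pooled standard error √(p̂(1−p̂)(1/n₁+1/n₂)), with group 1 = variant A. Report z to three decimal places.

z = 2.377

Sample proportions: p̂₁ = 248/543 = 0.45672 and p̂₂ = 238/614 = 0.38762.
Pooling: p̂ = 486/1157 = 0.42005.
SE = √[p̂(1−p̂)(1/n₁+1/n₂)] = √[0.42005·0.57995·(1/543+1/614)] ≈ 0.029076.
z = (p̂₁ − p̂₂)/SE = (0.45672 − 0.38762)/0.029076 = 0.06910/0.029076 = 2.377.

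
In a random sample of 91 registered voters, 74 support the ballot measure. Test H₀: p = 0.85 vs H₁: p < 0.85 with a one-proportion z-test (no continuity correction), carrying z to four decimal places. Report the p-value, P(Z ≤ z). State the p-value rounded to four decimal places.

p-value = 0.1627

With x = 74 successes in n = 91, p̂ = 0.81319.
Null standard error: √(0.85·0.15/91) = √0.001401099 = 0.037431.
Test statistic (full precision, shown to 4 dp): z = (74/91 − 0.85)/SE₀ ≈ -0.9835.
From the standard normal, P(Z ≤ z) = 0.1627.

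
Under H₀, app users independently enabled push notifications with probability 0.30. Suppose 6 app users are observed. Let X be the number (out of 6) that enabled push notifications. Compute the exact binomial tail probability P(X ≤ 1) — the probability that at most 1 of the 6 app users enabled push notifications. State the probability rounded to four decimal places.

P = 0.4202

X is binomial with n = 6 and p = 0.30.
P(X ≤ 1) = C(6,0)·0.30^0·0.70^6 + C(6,1)·0.30^1·0.70^5.
= 0.117649 + 0.302526 = 0.4202.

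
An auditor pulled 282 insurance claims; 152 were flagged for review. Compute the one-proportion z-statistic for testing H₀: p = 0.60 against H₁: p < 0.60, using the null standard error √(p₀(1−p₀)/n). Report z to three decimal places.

With x = 152 successes in n = 282, p̂ = 0.53901.
Under H₀, SE = √(p₀(1−p₀)/n) = √(0.60·0.40/282) = √0.000851064 = 0.029173.
z = (0.53901 − 0.60)/0.029173 = -0.06099/0.029173 = -2.091.

z = -2.091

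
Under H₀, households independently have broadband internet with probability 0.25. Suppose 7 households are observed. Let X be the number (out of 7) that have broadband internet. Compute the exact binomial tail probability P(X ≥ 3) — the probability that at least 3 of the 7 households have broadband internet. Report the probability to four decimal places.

P = 0.2436

X ~ Binomial(n=7, p=0.25).
P(X ≥ 3) = Σ_{j=3}^{7} C(7,j)·0.25^j·0.75^{7−j}.
= 0.173035 + 0.057678 + 0.011536 + 0.001282 + 0.000061 = 0.2436.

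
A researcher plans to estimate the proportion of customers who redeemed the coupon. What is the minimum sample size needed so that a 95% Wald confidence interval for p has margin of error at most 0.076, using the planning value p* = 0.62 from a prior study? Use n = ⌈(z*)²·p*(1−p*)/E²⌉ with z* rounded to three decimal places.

For 95% confidence, z* = 1.960.
p*(1−p*) = 0.62·0.38 = 0.2356.
Required n before rounding: 3.841600 × 0.2356 / 0.076² = 156.697.
Rounding up, n = 157.

n = 157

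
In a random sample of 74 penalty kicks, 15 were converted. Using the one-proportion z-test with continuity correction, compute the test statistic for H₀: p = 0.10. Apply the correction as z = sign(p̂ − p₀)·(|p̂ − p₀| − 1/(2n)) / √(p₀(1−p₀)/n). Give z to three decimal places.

p̂ = 15/74 = 0.20270. p̂ − p₀ = 0.102703.
1/(2n) = 0.006757.
Corrected numerator: |0.102703| − 0.006757 = 0.095946.
Null standard error: √(0.10·0.90/74) = √0.001216216 = 0.034874.
z = (+)0.095946/0.034874 = 2.751.

z = 2.751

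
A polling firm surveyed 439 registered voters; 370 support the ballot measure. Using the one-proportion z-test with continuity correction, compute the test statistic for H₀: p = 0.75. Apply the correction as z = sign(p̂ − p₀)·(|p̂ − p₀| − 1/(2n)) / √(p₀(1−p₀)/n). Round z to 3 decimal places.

The sample proportion is 370/439 = 0.84282. p̂ − p₀ = 0.092825.
1/(2n) = 0.001139.
Corrected numerator: |0.092825| − 0.001139 = 0.091686.
Null standard error: √(0.75·0.25/439) = √0.000427107 = 0.020667.
z = +0.091686/0.020667 = 4.436.

z = 4.436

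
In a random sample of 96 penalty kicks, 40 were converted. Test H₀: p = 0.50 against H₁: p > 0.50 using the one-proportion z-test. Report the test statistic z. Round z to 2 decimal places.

The sample proportion is 40/96 = 0.41667.
Null standard error: √(0.50·0.50/96) = √0.002604167 = 0.051031.
z = (0.41667 − 0.50)/0.051031 = -0.08333/0.051031 = -1.63.

z = -1.63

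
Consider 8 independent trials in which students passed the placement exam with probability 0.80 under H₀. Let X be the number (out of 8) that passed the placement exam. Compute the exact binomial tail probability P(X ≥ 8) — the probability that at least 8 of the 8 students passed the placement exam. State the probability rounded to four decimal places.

X ~ Binomial(n=8, p=0.80).
P(X ≥ 8) = C(8,8)·0.80^8·0.20^0.
= 0.167772 = 0.1678.

P = 0.1678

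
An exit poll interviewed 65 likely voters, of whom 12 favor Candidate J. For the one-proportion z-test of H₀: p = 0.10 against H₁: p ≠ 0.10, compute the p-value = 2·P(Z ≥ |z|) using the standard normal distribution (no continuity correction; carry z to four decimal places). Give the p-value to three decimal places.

p-value = 0.023

p̂ = 12/65 = 0.18462.
Null standard error: √(0.10·0.90/65) = √0.001384615 = 0.037210.
Test statistic (full precision, shown to 4 dp): z = (12/65 − 0.10)/SE₀ ≈ 2.2740.
p-value = 2·P(Z ≥ |z|) with z = 2.2740 → 0.023.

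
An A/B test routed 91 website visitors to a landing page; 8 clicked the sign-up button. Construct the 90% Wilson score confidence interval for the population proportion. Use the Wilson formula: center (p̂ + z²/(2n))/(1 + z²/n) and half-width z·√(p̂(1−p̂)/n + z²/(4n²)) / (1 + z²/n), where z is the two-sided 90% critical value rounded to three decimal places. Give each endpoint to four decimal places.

Here p̂ = 8/91 = 0.08791 and z = 1.645 (z² = 2.706025).
1 + z²/n = 1.029737.
Adjusted center: (0.08791 + z²/(2n))/1.029737 = 0.09981.
Radicand: p̂(1−p̂)/n + z²/(4n²) = 0.000881138 + 0.000081694 = 0.000962832.
Half-width = 1.645·√0.000962832/1.029737 = 0.04957.
CI: 0.09981 ± 0.04957 = (0.0502, 0.1494).

(0.0502, 0.1494)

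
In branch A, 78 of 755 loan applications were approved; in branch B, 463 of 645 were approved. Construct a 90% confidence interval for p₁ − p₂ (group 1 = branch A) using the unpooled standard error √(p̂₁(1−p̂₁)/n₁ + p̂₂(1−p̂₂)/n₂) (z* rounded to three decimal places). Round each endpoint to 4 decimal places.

(-0.6489, -0.5801)

p̂₁ = 78/755 = 0.10331, p̂₂ = 463/645 = 0.71783; p̂₁ − p̂₂ = -0.61452.
Unpooled SE = √(p̂₁(1−p̂₁)/n₁ + p̂₂(1−p̂₂)/n₂) = √(0.000122699 + 0.000314032) = 0.020898.
The 90% critical value is z* = 1.645. Margin = 1.645·0.020898 = 0.03438.
So the interval runs from -0.6489 to -0.5801.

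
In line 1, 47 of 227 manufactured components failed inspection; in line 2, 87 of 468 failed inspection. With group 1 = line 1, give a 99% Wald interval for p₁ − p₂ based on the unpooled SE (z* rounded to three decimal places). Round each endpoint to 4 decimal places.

p̂₁ = 0.20705, p̂₂ = 0.18590, so the observed difference is 0.02115.
SE = √(0.000723257 + 0.000323375) = √0.001046632 = 0.032352.
z* = 2.576 at the 99% level. Margin = 2.576·0.032352 = 0.08334.
So the interval runs from -0.0622 to 0.1045.

(-0.0622, 0.1045)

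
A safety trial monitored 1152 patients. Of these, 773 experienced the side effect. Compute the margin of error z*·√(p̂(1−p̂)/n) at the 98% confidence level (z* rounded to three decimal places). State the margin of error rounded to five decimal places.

ME = 0.03220

p̂ = 773/1152 = 0.67101.
Standard error of p̂: √(0.220757/1152) = √0.000191629 = 0.013843.
For 98% confidence, z* = 2.326.
ME = 2.326·0.013843 = 0.03220.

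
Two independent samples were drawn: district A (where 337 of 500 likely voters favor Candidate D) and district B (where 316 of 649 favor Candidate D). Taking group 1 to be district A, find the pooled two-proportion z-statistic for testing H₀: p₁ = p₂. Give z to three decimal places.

Sample proportions: p̂₁ = 337/500 = 0.67400 and p̂₂ = 316/649 = 0.48690.
Pooling: p̂ = 653/1149 = 0.56832.
Pooled SE = √[0.2453323·0.00354083] ≈ 0.029473.
z = 0.18710/0.029473 = 6.348.

z = 6.348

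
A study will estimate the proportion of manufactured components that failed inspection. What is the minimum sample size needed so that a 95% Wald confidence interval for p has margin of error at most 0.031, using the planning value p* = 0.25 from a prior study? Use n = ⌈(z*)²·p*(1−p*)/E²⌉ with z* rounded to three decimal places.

n = 750

The 95% critical value is z* = 1.960.
p*(1−p*) = 0.1875.
Required n before rounding: 3.841600 × 0.1875 / 0.031² = 749.532.
⌈749.532⌉ = 750.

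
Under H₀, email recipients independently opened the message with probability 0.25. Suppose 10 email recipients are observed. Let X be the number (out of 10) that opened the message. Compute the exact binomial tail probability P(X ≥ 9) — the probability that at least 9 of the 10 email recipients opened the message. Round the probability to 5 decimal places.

P = 0.00003

X ~ Binomial(n=10, p=0.25).
P(X ≥ 9) = C(10,9)·0.25^9·0.75^1 + C(10,10)·0.25^10·0.75^0.
= 0.000029 + 0.000001 = 0.00003.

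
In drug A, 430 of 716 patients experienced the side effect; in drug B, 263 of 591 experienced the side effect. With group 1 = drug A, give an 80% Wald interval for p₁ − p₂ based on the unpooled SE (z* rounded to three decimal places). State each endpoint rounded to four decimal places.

p̂₁ = 430/716 = 0.60056, p̂₂ = 263/591 = 0.44501; p̂₁ − p̂₂ = 0.15555.
SE = √(0.000335039 + 0.000417895) = √0.000752934 = 0.027440.
The 80% critical value is z* = 1.282. Margin of error = 0.03518.
Interval: 0.15555 ± 0.03518 → (0.1204, 0.1907).

(0.1204, 0.1907)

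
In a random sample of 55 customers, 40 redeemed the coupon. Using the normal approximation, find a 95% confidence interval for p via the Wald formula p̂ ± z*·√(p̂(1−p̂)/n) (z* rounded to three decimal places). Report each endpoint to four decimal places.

Sample proportion p̂ = 40/55 = 0.72727.
SE = √(p̂(1−p̂)/n) = √(0.198347/55) = 0.060053.
z* = 1.960 at the 95% level.
Margin of error: 1.960 × 0.060053 = 0.11770.
Interval: 0.72727 ± 0.11770 → (0.6096, 0.8450).

(0.6096, 0.8450)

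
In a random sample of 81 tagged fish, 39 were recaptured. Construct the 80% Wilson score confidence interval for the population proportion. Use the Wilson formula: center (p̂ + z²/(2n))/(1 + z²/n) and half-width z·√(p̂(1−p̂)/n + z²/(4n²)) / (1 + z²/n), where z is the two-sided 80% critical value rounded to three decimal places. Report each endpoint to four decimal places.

Here p̂ = 39/81 = 0.48148 and z = 1.282 (z² = 1.643524).
Denominator 1 + z²/n = 1 + 1.643524/81 = 1.020290.
Adjusted center: (0.48148 + z²/(2n))/1.020290 = 0.48185.
Radicand: p̂(1−p̂)/n + z²/(4n²) = 0.003082186 + 0.000062625 = 0.003144811.
Half-width = z·√(radicand)/denom = 1.282·0.056079/1.020290 = 0.07046.
CI: 0.48185 ± 0.07046 = (0.4114, 0.5523).

(0.4114, 0.5523)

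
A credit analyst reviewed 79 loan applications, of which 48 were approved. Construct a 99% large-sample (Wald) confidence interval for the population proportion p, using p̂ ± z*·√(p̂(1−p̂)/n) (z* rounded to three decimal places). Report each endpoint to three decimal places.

(0.466, 0.749)

With x = 48 successes in n = 79, p̂ = 0.60759.
Standard error of p̂: √(0.238423/79) = √0.003018017 = 0.054936.
z* = 2.576 at the 99% level.
Margin of error: 2.576 × 0.054936 = 0.14152.
Interval: 0.60759 ± 0.14152 → (0.466, 0.749).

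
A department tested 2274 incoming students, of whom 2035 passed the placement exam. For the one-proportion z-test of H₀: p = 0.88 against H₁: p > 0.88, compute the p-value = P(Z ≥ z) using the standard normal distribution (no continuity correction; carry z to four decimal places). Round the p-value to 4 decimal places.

p-value = 0.0144

With x = 2035 successes in n = 2274, p̂ = 0.89490.
Null standard error: √(0.88·0.12/2274) = √0.000046438 = 0.006815.
z = (p̂ − p₀)/SE = (2035/2274 − 0.88)/0.006815 ≈ 2.1863.
From the standard normal, P(Z ≥ z) = 0.0144.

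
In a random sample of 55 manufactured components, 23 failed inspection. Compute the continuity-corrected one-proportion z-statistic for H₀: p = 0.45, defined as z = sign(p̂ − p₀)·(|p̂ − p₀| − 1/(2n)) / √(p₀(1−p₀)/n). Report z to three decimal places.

Sample proportion p̂ = 23/55 = 0.41818. p̂ − p₀ = -0.031818.
1/(2n) = 0.009091.
Corrected numerator: |-0.031818| − 0.009091 = 0.022727.
Null standard error: √(0.45·0.55/55) = √0.004500000 = 0.067082.
z = −0.022727/0.067082 = -0.339.

z = -0.339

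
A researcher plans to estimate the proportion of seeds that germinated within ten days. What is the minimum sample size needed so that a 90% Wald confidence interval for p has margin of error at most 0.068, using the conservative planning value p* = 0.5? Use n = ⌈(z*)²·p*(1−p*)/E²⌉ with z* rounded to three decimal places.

The 90% critical value is z* = 1.645.
p*(1−p*) = 0.2500.
Required n before rounding: 2.706025 × 0.2500 / 0.068² = 146.303.
⌈146.303⌉ = 147.

n = 147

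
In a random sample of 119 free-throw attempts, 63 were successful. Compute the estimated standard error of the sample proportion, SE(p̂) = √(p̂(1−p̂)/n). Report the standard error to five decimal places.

SE = 0.04576

With x = 63 successes in n = 119, p̂ = 0.52941.
p̂(1−p̂) = 0.52941·0.47059 = 0.249135.
Dividing by n and taking the root: √0.002093571 = 0.04576.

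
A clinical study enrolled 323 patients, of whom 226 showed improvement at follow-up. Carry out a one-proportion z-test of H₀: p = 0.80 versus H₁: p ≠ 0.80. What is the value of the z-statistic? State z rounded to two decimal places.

z = -4.51

The sample proportion is 226/323 = 0.69969.
Null standard error: √(0.80·0.20/323) = √0.000495356 = 0.022257.
z = (0.69969 − 0.80)/0.022257 = -0.10031/0.022257 = -4.51.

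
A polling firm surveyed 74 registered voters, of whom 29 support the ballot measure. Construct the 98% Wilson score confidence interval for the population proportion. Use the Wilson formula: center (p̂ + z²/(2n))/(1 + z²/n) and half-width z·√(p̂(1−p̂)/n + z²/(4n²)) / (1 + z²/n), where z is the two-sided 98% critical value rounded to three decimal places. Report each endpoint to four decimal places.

(0.2716, 0.5269)

p̂ = 29/74 = 0.39189; z = 2.326, so z² = 5.410276.
Denominator 1 + z²/n = 1 + 5.410276/74 = 1.073112.
Center = (0.39189 + 0.036556)/1.073112 = 0.39926.
Radicand: p̂(1−p̂)/n + z²/(4n²) = 0.003220441 + 0.000246999 = 0.003467440.
Half-width = 2.326·√0.003467440/1.073112 = 0.12763.
Interval: 0.39926 ± 0.12763 → (0.2716, 0.5269).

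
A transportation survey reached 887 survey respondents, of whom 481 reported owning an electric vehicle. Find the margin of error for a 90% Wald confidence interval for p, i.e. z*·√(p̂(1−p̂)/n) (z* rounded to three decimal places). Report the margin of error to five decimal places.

The sample proportion is 481/887 = 0.54228.
SE = √(p̂(1−p̂)/n) = √(0.248213/887) = 0.016728.
The 90% critical value is z* = 1.645.
So ME = 0.02752.

ME = 0.02752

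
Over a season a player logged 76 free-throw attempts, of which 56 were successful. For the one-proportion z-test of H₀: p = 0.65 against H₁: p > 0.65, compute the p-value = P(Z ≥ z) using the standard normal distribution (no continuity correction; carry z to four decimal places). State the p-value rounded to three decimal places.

p̂ = 56/76 = 0.73684.
Null standard error: √(0.65·0.35/76) = √0.002993421 = 0.054712.
z = (p̂ − p₀)/SE = (56/76 − 0.65)/0.054712 ≈ 1.5873.
p-value = P(Z ≥ z) with z = 1.5873 → 0.056.

p-value = 0.056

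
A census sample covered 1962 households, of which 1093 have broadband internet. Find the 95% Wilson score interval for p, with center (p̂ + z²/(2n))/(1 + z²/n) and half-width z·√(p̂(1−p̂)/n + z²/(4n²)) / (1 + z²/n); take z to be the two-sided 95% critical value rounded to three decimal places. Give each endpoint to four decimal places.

(0.5350, 0.5789)

p̂ = 1093/1962 = 0.55708; z = 1.960, so z² = 3.841600.
Denominator 1 + z²/n = 1 + 3.841600/1962 = 1.001958.
Adjusted center: (0.55708 + z²/(2n))/1.001958 = 0.55697.
Radicand: p̂(1−p̂)/n + z²/(4n²) = 0.000125760 + 0.000000249 = 0.000126009.
Half-width = z·√(radicand)/denom = 1.960·0.011225/1.001958 = 0.02196.
Interval: 0.55697 ± 0.02196 → (0.5350, 0.5789).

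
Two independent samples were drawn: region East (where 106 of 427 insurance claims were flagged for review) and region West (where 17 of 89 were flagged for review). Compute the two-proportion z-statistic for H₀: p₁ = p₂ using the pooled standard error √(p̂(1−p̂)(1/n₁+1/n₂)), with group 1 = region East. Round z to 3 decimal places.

p̂₁ = 106/427 = 0.24824, p̂₂ = 17/89 = 0.19101.
Pooling: p̂ = 123/516 = 0.23837.
Pooled SE = √[0.1815508·0.01357788] ≈ 0.049650.
z = (p̂₁ − p̂₂)/SE = (0.24824 − 0.19101)/0.049650 = 0.05723/0.049650 = 1.153.

z = 1.153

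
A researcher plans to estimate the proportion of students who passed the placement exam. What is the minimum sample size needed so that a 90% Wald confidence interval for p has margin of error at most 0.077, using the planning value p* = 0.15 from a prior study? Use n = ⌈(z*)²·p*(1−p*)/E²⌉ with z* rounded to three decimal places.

For 90% confidence, z* = 1.645.
p*(1−p*) = 0.1275.
Required n before rounding: 2.706025 × 0.1275 / 0.077² = 58.192.
Rounding up, n = 59.

n = 59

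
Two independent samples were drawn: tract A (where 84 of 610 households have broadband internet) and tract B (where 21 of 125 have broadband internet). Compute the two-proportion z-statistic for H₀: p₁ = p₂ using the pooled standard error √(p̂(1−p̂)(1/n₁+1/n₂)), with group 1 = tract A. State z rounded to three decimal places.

z = -0.882

Sample proportions: p̂₁ = 84/610 = 0.13770 and p̂₂ = 21/125 = 0.16800.
Pooling: p̂ = 105/735 = 0.14286.
Pooled SE = √[0.1224490·0.00963934] ≈ 0.034356.
z = (p̂₁ − p̂₂)/SE = (0.13770 − 0.16800)/0.034356 = -0.03030/0.034356 = -0.882.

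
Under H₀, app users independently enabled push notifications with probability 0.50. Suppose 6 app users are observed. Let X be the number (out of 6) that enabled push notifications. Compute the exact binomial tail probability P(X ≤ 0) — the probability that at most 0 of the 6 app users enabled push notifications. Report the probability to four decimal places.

P = 0.0156

X is binomial with n = 6 and p = 0.50.
P(X ≤ 0) = C(6,0)·0.50^0·0.50^6.
= 0.015625 = 0.0156.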